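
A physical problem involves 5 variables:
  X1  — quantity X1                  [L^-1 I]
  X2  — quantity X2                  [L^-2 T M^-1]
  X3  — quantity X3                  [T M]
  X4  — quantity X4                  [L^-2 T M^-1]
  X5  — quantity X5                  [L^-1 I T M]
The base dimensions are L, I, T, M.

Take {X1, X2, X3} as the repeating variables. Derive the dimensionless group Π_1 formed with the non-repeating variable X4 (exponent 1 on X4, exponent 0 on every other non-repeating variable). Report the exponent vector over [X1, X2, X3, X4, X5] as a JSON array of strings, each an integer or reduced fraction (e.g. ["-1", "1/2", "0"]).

Dimensional matrix (L×I×T×M by X1×X2×X3×X4×X5):
  L: [-1 -2  0 -2 -1]
  I: [ 1  0  0  0  1]
  T: [ 0  1  1  1  1]
  M: [ 0 -1  1 -1  1]
Row reduction gives pivot columns X1,X2,X3; rank = 3
Repeat: X1,X2,X3; free: X4,X5
RREF:
  r0: [   1    0    0    0    1]
  r1: [   0    1    0    1    0]
  r2: [   0    0    1    0    1]
  r3: [   0    0    0    0    0]
Fix exponent of X4 at 1, X5 at 0; solve each RREF row for its pivot's exponent:
  r0: exp(X1) + (0)·1 = 0 ⇒ exp(X1) = 0
  r1: exp(X2) + (1)·1 = 0 ⇒ exp(X2) = -1
  r2: exp(X3) + (0)·1 = 0 ⇒ exp(X3) = 0
Π_1 = X2^-1 · X4

["0", "-1", "0", "1", "0"]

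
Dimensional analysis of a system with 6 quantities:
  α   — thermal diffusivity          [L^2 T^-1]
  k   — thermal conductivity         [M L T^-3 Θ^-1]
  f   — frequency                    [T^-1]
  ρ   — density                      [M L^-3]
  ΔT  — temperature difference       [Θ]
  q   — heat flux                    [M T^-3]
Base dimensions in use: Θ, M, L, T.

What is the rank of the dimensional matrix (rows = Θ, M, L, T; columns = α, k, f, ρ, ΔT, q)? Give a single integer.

Dimensional matrix (Θ×M×L×T by α×k×f×ρ×ΔT×q):
  Θ: [ 0 -1  0  0  1  0]
  M: [ 0  1  0  1  0  1]
  L: [ 2  1  0 -3  0  0]
  T: [-1 -3 -1  0  0 -3]
Echelon form has 4 nonzero rows (pivots: α,k,f,ρ)

4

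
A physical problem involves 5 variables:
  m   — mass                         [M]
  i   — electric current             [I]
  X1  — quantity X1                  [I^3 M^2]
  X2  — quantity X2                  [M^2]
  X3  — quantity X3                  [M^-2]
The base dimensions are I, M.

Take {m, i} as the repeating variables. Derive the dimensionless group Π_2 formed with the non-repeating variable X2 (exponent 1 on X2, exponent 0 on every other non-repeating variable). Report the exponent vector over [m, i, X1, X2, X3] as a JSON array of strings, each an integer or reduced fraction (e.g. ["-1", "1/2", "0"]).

["-2", "0", "0", "1", "0"]

Exponent matrix [I,M] × [m,i,X1,X2,X3]:
  I: [ 0  1  3  0  0]
  M: [ 1  0  2  2 -2]
RREF → pivots at {m,i} ⇒ r = 2
Repeat: m,i; free: X1,X2,X3
RREF:
  r0: [   1    0    2    2   -2]
  r1: [   0    1    3    0    0]
Fix exponent of X2 at 1, X1 at 0, X3 at 0; solve each RREF row for its pivot's exponent:
  r0: exp(m) + (2)·1 = 0 ⇒ exp(m) = -2
  r1: exp(i) + (0)·1 = 0 ⇒ exp(i) = 0
Π_2 = m^-2 · X2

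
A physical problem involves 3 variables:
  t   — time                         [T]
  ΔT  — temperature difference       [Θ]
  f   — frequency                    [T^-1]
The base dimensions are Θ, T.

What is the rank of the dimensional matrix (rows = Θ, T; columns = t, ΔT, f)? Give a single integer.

2

Write exponents as rows Θ,T / cols t,ΔT,f:
  Θ: [ 0  1  0]
  T: [ 1  0 -1]
RREF → pivots at {t,ΔT} ⇒ r = 2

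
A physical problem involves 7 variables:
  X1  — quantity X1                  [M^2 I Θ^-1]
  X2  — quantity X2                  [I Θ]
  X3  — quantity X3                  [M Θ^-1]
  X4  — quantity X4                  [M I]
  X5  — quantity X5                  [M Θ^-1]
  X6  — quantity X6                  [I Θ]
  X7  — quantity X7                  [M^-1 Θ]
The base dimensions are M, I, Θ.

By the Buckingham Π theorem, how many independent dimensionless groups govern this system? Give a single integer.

5

Exponent matrix [M,I,Θ] × [X1,X2,X3,X4,X5,X6,X7]:
  M: [ 2  0  1  1  1  0 -1]
  I: [ 1  1  0  1  0  1  0]
  Θ: [-1  1 -1  0 -1  1  1]
Echelon form has 2 nonzero rows (pivots: X1,X2)
n=7, r=2 ⇒ 5 dimensionless groups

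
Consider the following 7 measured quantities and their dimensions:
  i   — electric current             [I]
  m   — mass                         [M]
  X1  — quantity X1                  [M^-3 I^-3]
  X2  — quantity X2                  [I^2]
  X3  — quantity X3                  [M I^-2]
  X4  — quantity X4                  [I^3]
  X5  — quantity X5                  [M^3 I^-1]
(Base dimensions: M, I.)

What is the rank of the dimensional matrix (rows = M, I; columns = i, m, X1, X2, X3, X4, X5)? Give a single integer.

2

Write exponents as rows M,I / cols i,m,X1,X2,X3,X4,X5:
  M: [ 0  1 -3  0  1  0  3]
  I: [ 1  0 -3  2 -2  3 -1]
Row reduction gives pivot columns i,m; rank = 2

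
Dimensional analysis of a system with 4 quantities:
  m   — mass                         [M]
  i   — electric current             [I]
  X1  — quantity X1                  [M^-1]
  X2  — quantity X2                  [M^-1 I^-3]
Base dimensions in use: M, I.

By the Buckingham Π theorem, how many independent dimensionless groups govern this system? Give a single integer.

2

Exponent matrix [M,I] × [m,i,X1,X2]:
  M: [ 1  0 -1 -1]
  I: [ 0  1  0 -3]
Echelon form has 2 nonzero rows (pivots: m,i)
Π count = n − r = 4 − 2 = 2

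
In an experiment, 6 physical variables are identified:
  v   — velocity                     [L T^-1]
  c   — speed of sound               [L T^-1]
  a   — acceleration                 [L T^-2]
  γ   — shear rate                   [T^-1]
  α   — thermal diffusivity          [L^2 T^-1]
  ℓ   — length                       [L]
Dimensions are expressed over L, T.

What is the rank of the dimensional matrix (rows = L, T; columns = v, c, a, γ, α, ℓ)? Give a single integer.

2

Exponent matrix [L,T] × [v,c,a,γ,α,ℓ]:
  L: [ 1  1  1  0  2  1]
  T: [-1 -1 -2 -1 -1  0]
Row reduction gives pivot columns v,a; rank = 2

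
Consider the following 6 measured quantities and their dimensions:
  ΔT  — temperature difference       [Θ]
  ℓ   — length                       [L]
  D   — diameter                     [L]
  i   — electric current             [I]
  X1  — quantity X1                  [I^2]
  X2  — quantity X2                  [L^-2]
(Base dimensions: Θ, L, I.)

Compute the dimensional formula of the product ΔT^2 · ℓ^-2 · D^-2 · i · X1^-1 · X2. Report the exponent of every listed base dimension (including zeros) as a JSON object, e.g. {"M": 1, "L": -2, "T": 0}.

Write exponents as rows Θ,L,I / cols ΔT,ℓ,D,i,X1,X2:
  Θ: [ 1  0  0  0  0  0]
  L: [ 0  1  1  0  0 -2]
  I: [ 0  0  0  1  2  0]
  [Θ]: (2)·1+(-2)·0+(-2)·0+(1)·0+(-1)·0+(1)·0 = 2
  [L]: (2)·0+(-2)·1+(-2)·1+(1)·0+(-1)·0+(1)·-2 = -6
  [I]: (2)·0+(-2)·0+(-2)·0+(1)·1+(-1)·2+(1)·0 = -1
⇒ Θ^2 L^-6 I^-1

{"Θ": 2, "L": -6, "I": -1}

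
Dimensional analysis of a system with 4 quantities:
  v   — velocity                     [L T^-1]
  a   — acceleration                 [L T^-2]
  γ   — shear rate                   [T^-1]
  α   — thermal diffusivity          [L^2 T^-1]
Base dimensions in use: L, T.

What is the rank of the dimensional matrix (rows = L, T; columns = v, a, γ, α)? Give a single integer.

Dimensional matrix (L×T by v×a×γ×α):
  L: [ 1  1  0  2]
  T: [-1 -2 -1 -1]
Echelon form has 2 nonzero rows (pivots: v,a)

2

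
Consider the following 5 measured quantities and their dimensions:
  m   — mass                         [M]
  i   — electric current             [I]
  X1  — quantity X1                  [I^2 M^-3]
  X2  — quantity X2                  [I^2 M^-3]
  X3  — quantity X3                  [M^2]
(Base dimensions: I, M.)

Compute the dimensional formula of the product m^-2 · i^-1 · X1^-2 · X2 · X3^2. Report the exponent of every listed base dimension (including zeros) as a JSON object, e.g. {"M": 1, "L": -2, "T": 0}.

{"I": -3, "M": 5}

Exponent matrix [I,M] × [m,i,X1,X2,X3]:
  I: [ 0  1  2  2  0]
  M: [ 1  0 -3 -3  2]
  [I]: (-2)·0+(-1)·1+(-2)·2+(1)·2+(2)·0 = -3
  [M]: (-2)·1+(-1)·0+(-2)·-3+(1)·-3+(2)·2 = 5
⇒ I^-3 M^5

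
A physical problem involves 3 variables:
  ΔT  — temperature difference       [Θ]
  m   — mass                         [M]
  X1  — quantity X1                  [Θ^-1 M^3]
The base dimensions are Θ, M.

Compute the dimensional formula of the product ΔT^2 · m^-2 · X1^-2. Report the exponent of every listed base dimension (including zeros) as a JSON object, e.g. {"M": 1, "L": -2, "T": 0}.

Write exponents as rows Θ,M / cols ΔT,m,X1:
  Θ: [ 1  0 -1]
  M: [ 0  1  3]
  [Θ]: (2)·1+(-2)·0+(-2)·-1 = 4
  [M]: (2)·0+(-2)·1+(-2)·3 = -8
⇒ Θ^4 M^-8

{"Θ": 4, "M": -8}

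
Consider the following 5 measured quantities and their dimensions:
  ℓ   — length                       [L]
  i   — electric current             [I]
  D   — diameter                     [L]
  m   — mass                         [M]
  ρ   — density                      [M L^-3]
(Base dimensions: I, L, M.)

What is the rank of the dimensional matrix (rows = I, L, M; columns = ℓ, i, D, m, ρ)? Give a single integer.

3

Write exponents as rows I,L,M / cols ℓ,i,D,m,ρ:
  I: [ 0  1  0  0  0]
  L: [ 1  0  1  0 -3]
  M: [ 0  0  0  1  1]
Row reduction gives pivot columns ℓ,i,m; rank = 3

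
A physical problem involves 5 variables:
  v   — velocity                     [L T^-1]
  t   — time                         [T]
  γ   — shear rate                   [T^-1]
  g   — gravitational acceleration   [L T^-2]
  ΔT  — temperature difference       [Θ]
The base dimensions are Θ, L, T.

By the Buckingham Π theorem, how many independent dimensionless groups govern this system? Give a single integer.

Exponent matrix [Θ,L,T] × [v,t,γ,g,ΔT]:
  Θ: [ 0  0  0  0  1]
  L: [ 1  0  0  1  0]
  T: [-1  1 -1 -2  0]
RREF → pivots at {v,t,ΔT} ⇒ r = 3
n=5, r=3 ⇒ 2 dimensionless groups

2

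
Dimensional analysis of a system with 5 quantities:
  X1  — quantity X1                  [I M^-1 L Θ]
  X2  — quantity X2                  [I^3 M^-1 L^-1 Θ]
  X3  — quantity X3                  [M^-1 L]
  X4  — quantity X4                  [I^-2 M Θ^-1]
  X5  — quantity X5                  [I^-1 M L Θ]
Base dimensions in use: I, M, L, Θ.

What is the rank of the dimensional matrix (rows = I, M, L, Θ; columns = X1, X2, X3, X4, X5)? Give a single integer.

Write exponents as rows I,M,L,Θ / cols X1,X2,X3,X4,X5:
  I: [ 1  3  0 -2 -1]
  M: [-1 -1 -1  1  1]
  L: [ 1 -1  1  0  1]
  Θ: [ 1  1  0 -1  1]
Row reduction gives pivot columns X1,X2,X3; rank = 3

3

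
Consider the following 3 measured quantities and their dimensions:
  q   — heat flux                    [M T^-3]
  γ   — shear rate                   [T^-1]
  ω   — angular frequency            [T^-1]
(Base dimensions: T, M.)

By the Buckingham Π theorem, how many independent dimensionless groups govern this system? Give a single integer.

1

Write exponents as rows T,M / cols q,γ,ω:
  T: [-3 -1 -1]
  M: [ 1  0  0]
RREF → pivots at {q,γ} ⇒ r = 2
3 vars − rank 2 = 1 Π group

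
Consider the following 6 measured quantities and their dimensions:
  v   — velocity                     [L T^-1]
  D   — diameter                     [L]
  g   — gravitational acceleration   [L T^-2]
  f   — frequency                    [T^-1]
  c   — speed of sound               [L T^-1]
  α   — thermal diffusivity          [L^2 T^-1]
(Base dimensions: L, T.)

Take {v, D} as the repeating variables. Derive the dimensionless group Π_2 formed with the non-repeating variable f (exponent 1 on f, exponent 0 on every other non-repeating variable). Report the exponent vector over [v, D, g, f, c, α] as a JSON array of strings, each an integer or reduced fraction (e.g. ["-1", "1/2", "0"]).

Exponent matrix [L,T] × [v,D,g,f,c,α]:
  L: [ 1  1  1  0  1  2]
  T: [-1  0 -2 -1 -1 -1]
RREF → pivots at {v,D} ⇒ r = 2
Pivot set = {v,D}, free = {g,f,c,α}
RREF:
  r0: [   1    0    2    1    1    1]
  r1: [   0    1   -1   -1    0    1]
Fix exponent of f at 1, g at 0, c at 0, α at 0; solve each RREF row for its pivot's exponent:
  r0: exp(v) + (1)·1 = 0 ⇒ exp(v) = -1
  r1: exp(D) + (-1)·1 = 0 ⇒ exp(D) = 1
Π_2 = v^-1 · D · f

["-1", "1", "0", "1", "0", "0"]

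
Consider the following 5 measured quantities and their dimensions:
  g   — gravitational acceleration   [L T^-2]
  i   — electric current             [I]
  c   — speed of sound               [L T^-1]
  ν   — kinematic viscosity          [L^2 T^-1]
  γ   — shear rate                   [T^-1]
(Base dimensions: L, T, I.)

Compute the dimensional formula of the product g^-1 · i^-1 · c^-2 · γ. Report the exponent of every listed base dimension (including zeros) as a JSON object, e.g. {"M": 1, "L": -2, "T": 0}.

{"L": -3, "T": 3, "I": -1}

Write exponents as rows L,T,I / cols g,i,c,ν,γ:
  L: [ 1  0  1  2  0]
  T: [-2  0 -1 -1 -1]
  I: [ 0  1  0  0  0]
  [L]: (-1)·1+(-1)·0+(-2)·1+(1)·0 = -3
  [T]: (-1)·-2+(-1)·0+(-2)·-1+(1)·-1 = 3
  [I]: (-1)·0+(-1)·1+(-2)·0+(1)·0 = -1
⇒ L^-3 T^3 I^-1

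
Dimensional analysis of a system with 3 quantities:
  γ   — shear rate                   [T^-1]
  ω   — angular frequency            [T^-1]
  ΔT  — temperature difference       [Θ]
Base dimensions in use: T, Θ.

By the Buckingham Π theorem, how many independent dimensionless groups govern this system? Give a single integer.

Dimensional matrix (T×Θ by γ×ω×ΔT):
  T: [-1 -1  0]
  Θ: [ 0  0  1]
RREF → pivots at {γ,ΔT} ⇒ r = 2
3 vars − rank 2 = 1 Π group

1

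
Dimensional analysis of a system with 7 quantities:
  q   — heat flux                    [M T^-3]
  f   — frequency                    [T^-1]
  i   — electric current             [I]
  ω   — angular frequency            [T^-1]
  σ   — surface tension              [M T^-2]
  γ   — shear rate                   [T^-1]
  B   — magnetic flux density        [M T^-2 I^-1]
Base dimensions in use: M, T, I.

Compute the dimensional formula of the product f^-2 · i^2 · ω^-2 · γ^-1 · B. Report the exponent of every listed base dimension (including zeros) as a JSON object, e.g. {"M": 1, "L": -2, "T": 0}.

Write exponents as rows M,T,I / cols q,f,i,ω,σ,γ,B:
  M: [ 1  0  0  0  1  0  1]
  T: [-3 -1  0 -1 -2 -1 -2]
  I: [ 0  0  1  0  0  0 -1]
  [M]: (-2)·0+(2)·0+(-2)·0+(-1)·0+(1)·1 = 1
  [T]: (-2)·-1+(2)·0+(-2)·-1+(-1)·-1+(1)·-2 = 3
  [I]: (-2)·0+(2)·1+(-2)·0+(-1)·0+(1)·-1 = 1
⇒ M T^3 I

{"M": 1, "T": 3, "I": 1}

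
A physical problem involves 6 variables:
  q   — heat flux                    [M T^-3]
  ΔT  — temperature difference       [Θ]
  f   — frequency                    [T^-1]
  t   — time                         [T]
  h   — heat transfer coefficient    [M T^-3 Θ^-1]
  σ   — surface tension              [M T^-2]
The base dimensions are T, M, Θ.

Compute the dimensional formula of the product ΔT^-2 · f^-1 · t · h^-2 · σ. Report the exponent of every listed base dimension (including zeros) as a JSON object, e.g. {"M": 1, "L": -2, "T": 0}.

Dimensional matrix (T×M×Θ by q×ΔT×f×t×h×σ):
  T: [-3  0 -1  1 -3 -2]
  M: [ 1  0  0  0  1  1]
  Θ: [ 0  1  0  0 -1  0]
  [T]: (-2)·0+(-1)·-1+(1)·1+(-2)·-3+(1)·-2 = 6
  [M]: (-2)·0+(-1)·0+(1)·0+(-2)·1+(1)·1 = -1
  [Θ]: (-2)·1+(-1)·0+(1)·0+(-2)·-1+(1)·0 = 0
⇒ T^6 M^-1

{"T": 6, "M": -1, "Θ": 0}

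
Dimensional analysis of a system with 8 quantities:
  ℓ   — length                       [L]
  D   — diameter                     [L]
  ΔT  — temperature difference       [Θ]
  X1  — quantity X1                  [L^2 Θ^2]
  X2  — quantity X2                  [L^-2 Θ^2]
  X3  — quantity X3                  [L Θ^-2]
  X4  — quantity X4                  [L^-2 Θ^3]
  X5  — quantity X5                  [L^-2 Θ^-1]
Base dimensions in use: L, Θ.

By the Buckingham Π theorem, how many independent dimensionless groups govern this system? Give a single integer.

Dimensional matrix (L×Θ by ℓ×D×ΔT×X1×X2×X3×X4×X5):
  L: [ 1  1  0  2 -2  1 -2 -2]
  Θ: [ 0  0  1  2  2 -2  3 -1]
Echelon form has 2 nonzero rows (pivots: ℓ,ΔT)
8 vars − rank 2 = 6 Π groups

6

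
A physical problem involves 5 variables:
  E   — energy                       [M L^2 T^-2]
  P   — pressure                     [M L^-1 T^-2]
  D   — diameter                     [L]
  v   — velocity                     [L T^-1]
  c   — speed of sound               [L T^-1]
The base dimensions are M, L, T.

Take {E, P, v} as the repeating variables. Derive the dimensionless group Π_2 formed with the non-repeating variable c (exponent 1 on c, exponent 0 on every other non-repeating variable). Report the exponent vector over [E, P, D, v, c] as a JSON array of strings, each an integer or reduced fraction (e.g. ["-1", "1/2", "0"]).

["0", "0", "0", "-1", "1"]

Dimensional matrix (M×L×T by E×P×D×v×c):
  M: [ 1  1  0  0  0]
  L: [ 2 -1  1  1  1]
  T: [-2 -2  0 -1 -1]
Row reduction gives pivot columns E,P,v; rank = 3
Pivot set = {E,P,v}, free = {D,c}
RREF:
  r0: [   1    0  1/3    0    0]
  r1: [   0    1 -1/3    0    0]
  r2: [   0    0    0    1    1]
Fix exponent of c at 1, D at 0; solve each RREF row for its pivot's exponent:
  r0: exp(E) + (0)·1 = 0 ⇒ exp(E) = 0
  r1: exp(P) + (0)·1 = 0 ⇒ exp(P) = 0
  r2: exp(v) + (1)·1 = 0 ⇒ exp(v) = -1
Π_2 = v^-1 · c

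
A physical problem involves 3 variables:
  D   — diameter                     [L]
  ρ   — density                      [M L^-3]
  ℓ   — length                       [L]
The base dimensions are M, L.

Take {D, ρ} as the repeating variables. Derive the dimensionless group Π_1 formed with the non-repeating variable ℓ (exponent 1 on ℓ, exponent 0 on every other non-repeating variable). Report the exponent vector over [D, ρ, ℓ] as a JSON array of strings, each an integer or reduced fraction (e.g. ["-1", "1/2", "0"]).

Write exponents as rows M,L / cols D,ρ,ℓ:
  M: [ 0  1  0]
  L: [ 1 -3  1]
Echelon form has 2 nonzero rows (pivots: D,ρ)
Repeat: D,ρ; free: ℓ
RREF:
  r0: [   1    0    1]
  r1: [   0    1    0]
Fix exponent of ℓ at 1; solve each RREF row for its pivot's exponent:
  r0: exp(D) + (1)·1 = 0 ⇒ exp(D) = -1
  r1: exp(ρ) + (0)·1 = 0 ⇒ exp(ρ) = 0
Π_1 = D^-1 · ℓ

["-1", "0", "1"]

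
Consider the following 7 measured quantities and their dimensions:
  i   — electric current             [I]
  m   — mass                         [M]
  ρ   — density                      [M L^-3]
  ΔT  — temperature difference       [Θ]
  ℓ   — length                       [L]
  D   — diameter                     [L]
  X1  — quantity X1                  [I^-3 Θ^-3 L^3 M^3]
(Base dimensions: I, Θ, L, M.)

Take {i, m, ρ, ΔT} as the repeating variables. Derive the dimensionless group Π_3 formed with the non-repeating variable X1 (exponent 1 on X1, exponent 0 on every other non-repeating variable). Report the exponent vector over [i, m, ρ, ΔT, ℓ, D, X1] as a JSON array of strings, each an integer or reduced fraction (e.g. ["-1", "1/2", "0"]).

["3", "-4", "1", "3", "0", "0", "1"]

Write exponents as rows I,Θ,L,M / cols i,m,ρ,ΔT,ℓ,D,X1:
  I: [ 1  0  0  0  0  0 -3]
  Θ: [ 0  0  0  1  0  0 -3]
  L: [ 0  0 -3  0  1  1  3]
  M: [ 0  1  1  0  0  0  3]
Echelon form has 4 nonzero rows (pivots: i,m,ρ,ΔT)
Pivot set = {i,m,ρ,ΔT}, free = {ℓ,D,X1}
RREF:
  r0: [   1    0    0    0    0    0   -3]
  r1: [   0    1    0    0  1/3  1/3    4]
  r2: [   0    0    1    0 -1/3 -1/3   -1]
  r3: [   0    0    0    1    0    0   -3]
Fix exponent of X1 at 1, ℓ at 0, D at 0; solve each RREF row for its pivot's exponent:
  r0: exp(i) + (-3)·1 = 0 ⇒ exp(i) = 3
  r1: exp(m) + (4)·1 = 0 ⇒ exp(m) = -4
  r2: exp(ρ) + (-1)·1 = 0 ⇒ exp(ρ) = 1
  r3: exp(ΔT) + (-3)·1 = 0 ⇒ exp(ΔT) = 3
Π_3 = i^3 · m^-4 · ρ · ΔT^3 · X1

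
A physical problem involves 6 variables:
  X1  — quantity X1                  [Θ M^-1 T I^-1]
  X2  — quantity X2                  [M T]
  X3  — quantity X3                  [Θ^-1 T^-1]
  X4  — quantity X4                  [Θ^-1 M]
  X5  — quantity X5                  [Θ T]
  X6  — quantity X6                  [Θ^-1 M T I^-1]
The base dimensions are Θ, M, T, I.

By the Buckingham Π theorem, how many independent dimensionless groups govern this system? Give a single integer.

Write exponents as rows Θ,M,T,I / cols X1,X2,X3,X4,X5,X6:
  Θ: [ 1  0 -1 -1  1 -1]
  M: [-1  1  0  1  0  1]
  T: [ 1  1 -1  0  1  1]
  I: [-1  0  0  0  0 -1]
RREF → pivots at {X1,X2,X3} ⇒ r = 3
6 vars − rank 3 = 3 Π groups

3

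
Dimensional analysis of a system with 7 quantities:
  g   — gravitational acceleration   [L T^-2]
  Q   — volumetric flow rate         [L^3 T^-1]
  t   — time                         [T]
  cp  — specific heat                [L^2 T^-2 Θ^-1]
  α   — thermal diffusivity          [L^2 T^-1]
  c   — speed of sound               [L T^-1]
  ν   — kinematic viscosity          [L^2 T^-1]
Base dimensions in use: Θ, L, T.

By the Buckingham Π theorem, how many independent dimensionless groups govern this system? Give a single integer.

4

Exponent matrix [Θ,L,T] × [g,Q,t,cp,α,c,ν]:
  Θ: [ 0  0  0 -1  0  0  0]
  L: [ 1  3  0  2  2  1  2]
  T: [-2 -1  1 -2 -1 -1 -1]
Echelon form has 3 nonzero rows (pivots: g,Q,cp)
7 vars − rank 3 = 4 Π groups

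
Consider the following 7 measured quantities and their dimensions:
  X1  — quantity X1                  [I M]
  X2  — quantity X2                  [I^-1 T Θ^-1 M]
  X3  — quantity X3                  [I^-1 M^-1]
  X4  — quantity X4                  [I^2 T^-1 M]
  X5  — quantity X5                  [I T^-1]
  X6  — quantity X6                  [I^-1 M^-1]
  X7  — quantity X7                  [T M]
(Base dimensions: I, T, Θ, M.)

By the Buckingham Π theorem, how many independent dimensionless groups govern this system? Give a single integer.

Dimensional matrix (I×T×Θ×M by X1×X2×X3×X4×X5×X6×X7):
  I: [ 1 -1 -1  2  1 -1  0]
  T: [ 0  1  0 -1 -1  0  1]
  Θ: [ 0 -1  0  0  0  0  0]
  M: [ 1  1 -1  1  0 -1  1]
Row reduction gives pivot columns X1,X2,X4; rank = 3
Π count = n − r = 7 − 3 = 4

4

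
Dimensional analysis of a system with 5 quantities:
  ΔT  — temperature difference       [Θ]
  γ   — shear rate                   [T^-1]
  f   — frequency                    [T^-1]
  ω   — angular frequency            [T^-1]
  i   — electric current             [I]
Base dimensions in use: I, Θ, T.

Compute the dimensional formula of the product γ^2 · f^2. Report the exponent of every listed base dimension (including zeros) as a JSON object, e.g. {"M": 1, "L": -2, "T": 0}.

{"I": 0, "Θ": 0, "T": -4}

Write exponents as rows I,Θ,T / cols ΔT,γ,f,ω,i:
  I: [ 0  0  0  0  1]
  Θ: [ 1  0  0  0  0]
  T: [ 0 -1 -1 -1  0]
  [I]: (2)·0+(2)·0 = 0
  [Θ]: (2)·0+(2)·0 = 0
  [T]: (2)·-1+(2)·-1 = -4
⇒ T^-4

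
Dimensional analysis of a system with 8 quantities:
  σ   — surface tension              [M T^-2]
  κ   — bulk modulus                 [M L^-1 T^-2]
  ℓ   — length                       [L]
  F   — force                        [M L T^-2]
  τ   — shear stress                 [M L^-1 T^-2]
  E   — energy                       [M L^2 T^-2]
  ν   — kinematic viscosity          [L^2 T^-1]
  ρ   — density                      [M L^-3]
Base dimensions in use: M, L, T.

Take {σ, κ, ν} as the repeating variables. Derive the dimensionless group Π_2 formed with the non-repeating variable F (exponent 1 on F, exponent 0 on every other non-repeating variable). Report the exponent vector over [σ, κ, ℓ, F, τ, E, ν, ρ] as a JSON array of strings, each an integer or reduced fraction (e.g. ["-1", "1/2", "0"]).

["-2", "1", "0", "1", "0", "0", "0", "0"]

Write exponents as rows M,L,T / cols σ,κ,ℓ,F,τ,E,ν,ρ:
  M: [ 1  1  0  1  1  1  0  1]
  L: [ 0 -1  1  1 -1  2  2 -3]
  T: [-2 -2  0 -2 -2 -2 -1  0]
Row reduction gives pivot columns σ,κ,ν; rank = 3
Pivot set = {σ,κ,ν}, free = {ℓ,F,τ,E,ρ}
RREF:
  r0: [   1    0    1    2    0    3    0    2]
  r1: [   0    1   -1   -1    1   -2    0   -1]
  r2: [   0    0    0    0    0    0    1   -2]
Fix exponent of F at 1, ℓ at 0, τ at 0, E at 0, ρ at 0; solve each RREF row for its pivot's exponent:
  r0: exp(σ) + (2)·1 = 0 ⇒ exp(σ) = -2
  r1: exp(κ) + (-1)·1 = 0 ⇒ exp(κ) = 1
  r2: exp(ν) + (0)·1 = 0 ⇒ exp(ν) = 0
Π_2 = σ^-2 · κ · F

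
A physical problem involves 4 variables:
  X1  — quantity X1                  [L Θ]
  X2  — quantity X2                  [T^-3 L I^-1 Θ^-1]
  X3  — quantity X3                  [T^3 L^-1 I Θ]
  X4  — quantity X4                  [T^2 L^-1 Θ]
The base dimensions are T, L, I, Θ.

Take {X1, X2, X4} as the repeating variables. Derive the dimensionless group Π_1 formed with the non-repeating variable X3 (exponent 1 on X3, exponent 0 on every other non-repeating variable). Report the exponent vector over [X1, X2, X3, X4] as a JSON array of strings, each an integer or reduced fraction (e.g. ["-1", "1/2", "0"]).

["0", "1", "1", "0"]

Write exponents as rows T,L,I,Θ / cols X1,X2,X3,X4:
  T: [ 0 -3  3  2]
  L: [ 1  1 -1 -1]
  I: [ 0 -1  1  0]
  Θ: [ 1 -1  1  1]
Row reduction gives pivot columns X1,X2,X4; rank = 3
Pivot set = {X1,X2,X4}, free = {X3}
RREF:
  r0: [   1    0    0    0]
  r1: [   0    1   -1    0]
  r2: [   0    0    0    1]
  r3: [   0    0    0    0]
Fix exponent of X3 at 1; solve each RREF row for its pivot's exponent:
  r0: exp(X1) + (0)·1 = 0 ⇒ exp(X1) = 0
  r1: exp(X2) + (-1)·1 = 0 ⇒ exp(X2) = 1
  r2: exp(X4) + (0)·1 = 0 ⇒ exp(X4) = 0
Π_1 = X2 · X3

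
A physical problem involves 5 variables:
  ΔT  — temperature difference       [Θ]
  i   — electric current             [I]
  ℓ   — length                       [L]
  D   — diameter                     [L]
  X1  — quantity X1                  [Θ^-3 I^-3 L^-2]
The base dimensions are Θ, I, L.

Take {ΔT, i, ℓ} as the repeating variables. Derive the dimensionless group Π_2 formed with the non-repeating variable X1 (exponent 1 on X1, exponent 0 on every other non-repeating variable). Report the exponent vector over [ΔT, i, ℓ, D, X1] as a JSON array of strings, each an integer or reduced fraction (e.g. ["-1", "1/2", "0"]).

Write exponents as rows Θ,I,L / cols ΔT,i,ℓ,D,X1:
  Θ: [ 1  0  0  0 -3]
  I: [ 0  1  0  0 -3]
  L: [ 0  0  1  1 -2]
RREF → pivots at {ΔT,i,ℓ} ⇒ r = 3
Repeat: ΔT,i,ℓ; free: D,X1
RREF:
  r0: [   1    0    0    0   -3]
  r1: [   0    1    0    0   -3]
  r2: [   0    0    1    1   -2]
Fix exponent of X1 at 1, D at 0; solve each RREF row for its pivot's exponent:
  r0: exp(ΔT) + (-3)·1 = 0 ⇒ exp(ΔT) = 3
  r1: exp(i) + (-3)·1 = 0 ⇒ exp(i) = 3
  r2: exp(ℓ) + (-2)·1 = 0 ⇒ exp(ℓ) = 2
Π_2 = ΔT^3 · i^3 · ℓ^2 · X1

["3", "3", "2", "0", "1"]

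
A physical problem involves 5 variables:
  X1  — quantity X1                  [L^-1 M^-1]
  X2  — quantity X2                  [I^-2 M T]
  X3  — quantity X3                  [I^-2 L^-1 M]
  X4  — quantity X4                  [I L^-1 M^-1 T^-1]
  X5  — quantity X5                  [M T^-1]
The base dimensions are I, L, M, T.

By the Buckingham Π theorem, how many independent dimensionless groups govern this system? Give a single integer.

2

Exponent matrix [I,L,M,T] × [X1,X2,X3,X4,X5]:
  I: [ 0 -2 -2  1  0]
  L: [-1  0 -1 -1  0]
  M: [-1  1  1 -1  1]
  T: [ 0  1  0 -1 -1]
RREF → pivots at {X1,X2,X3} ⇒ r = 3
Π count = n − r = 5 − 3 = 2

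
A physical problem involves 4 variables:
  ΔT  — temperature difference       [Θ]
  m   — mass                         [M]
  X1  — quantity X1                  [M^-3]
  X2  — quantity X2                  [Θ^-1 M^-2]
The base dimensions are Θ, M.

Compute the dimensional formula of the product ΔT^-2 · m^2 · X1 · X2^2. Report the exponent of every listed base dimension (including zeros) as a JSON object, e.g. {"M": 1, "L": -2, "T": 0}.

{"Θ": -4, "M": -5}

Write exponents as rows Θ,M / cols ΔT,m,X1,X2:
  Θ: [ 1  0  0 -1]
  M: [ 0  1 -3 -2]
  [Θ]: (-2)·1+(2)·0+(1)·0+(2)·-1 = -4
  [M]: (-2)·0+(2)·1+(1)·-3+(2)·-2 = -5
⇒ Θ^-4 M^-5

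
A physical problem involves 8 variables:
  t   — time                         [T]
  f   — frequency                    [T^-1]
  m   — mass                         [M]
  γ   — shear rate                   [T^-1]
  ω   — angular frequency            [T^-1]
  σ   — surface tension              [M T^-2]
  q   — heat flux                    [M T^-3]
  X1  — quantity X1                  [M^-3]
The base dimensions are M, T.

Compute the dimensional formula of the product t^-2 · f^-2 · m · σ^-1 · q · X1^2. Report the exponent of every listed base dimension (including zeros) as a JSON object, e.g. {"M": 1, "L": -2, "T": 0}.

{"M": -5, "T": -1}

Write exponents as rows M,T / cols t,f,m,γ,ω,σ,q,X1:
  M: [ 0  0  1  0  0  1  1 -3]
  T: [ 1 -1  0 -1 -1 -2 -3  0]
  [M]: (-2)·0+(-2)·0+(1)·1+(-1)·1+(1)·1+(2)·-3 = -5
  [T]: (-2)·1+(-2)·-1+(1)·0+(-1)·-2+(1)·-3+(2)·0 = -1
⇒ M^-5 T^-1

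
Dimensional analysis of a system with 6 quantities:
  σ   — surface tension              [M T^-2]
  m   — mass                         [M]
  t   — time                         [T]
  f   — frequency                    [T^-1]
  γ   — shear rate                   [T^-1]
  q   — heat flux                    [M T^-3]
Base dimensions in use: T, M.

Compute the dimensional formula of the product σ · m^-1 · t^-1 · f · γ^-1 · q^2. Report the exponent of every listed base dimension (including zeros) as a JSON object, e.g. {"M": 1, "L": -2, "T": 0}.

Exponent matrix [T,M] × [σ,m,t,f,γ,q]:
  T: [-2  0  1 -1 -1 -3]
  M: [ 1  1  0  0  0  1]
  [T]: (1)·-2+(-1)·0+(-1)·1+(1)·-1+(-1)·-1+(2)·-3 = -9
  [M]: (1)·1+(-1)·1+(-1)·0+(1)·0+(-1)·0+(2)·1 = 2
⇒ T^-9 M^2

{"T": -9, "M": 2}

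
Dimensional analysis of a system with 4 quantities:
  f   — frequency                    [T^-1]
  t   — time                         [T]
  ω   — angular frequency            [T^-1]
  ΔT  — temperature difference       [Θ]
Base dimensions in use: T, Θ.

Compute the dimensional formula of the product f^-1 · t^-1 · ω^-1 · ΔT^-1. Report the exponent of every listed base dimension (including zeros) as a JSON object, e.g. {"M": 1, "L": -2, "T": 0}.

{"T": 1, "Θ": -1}

Dimensional matrix (T×Θ by f×t×ω×ΔT):
  T: [-1  1 -1  0]
  Θ: [ 0  0  0  1]
  [T]: (-1)·-1+(-1)·1+(-1)·-1+(-1)·0 = 1
  [Θ]: (-1)·0+(-1)·0+(-1)·0+(-1)·1 = -1
⇒ T Θ^-1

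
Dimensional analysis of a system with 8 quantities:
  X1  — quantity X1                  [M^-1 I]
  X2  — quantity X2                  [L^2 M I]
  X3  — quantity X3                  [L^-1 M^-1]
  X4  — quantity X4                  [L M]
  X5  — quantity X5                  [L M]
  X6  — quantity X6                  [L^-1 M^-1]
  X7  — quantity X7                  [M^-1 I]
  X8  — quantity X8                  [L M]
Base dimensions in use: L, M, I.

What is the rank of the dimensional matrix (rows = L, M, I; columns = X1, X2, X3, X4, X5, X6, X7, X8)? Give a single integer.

2

Write exponents as rows L,M,I / cols X1,X2,X3,X4,X5,X6,X7,X8:
  L: [ 0  2 -1  1  1 -1  0  1]
  M: [-1  1 -1  1  1 -1 -1  1]
  I: [ 1  1  0  0  0  0  1  0]
RREF → pivots at {X1,X2} ⇒ r = 2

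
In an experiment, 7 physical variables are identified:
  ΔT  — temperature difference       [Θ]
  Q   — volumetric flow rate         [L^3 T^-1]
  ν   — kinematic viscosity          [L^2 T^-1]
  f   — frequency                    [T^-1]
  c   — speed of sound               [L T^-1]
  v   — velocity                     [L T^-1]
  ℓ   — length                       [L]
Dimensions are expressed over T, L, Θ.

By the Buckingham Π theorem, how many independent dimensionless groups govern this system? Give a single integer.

Write exponents as rows T,L,Θ / cols ΔT,Q,ν,f,c,v,ℓ:
  T: [ 0 -1 -1 -1 -1 -1  0]
  L: [ 0  3  2  0  1  1  1]
  Θ: [ 1  0  0  0  0  0  0]
Row reduction gives pivot columns ΔT,Q,ν; rank = 3
7 vars − rank 3 = 4 Π groups

4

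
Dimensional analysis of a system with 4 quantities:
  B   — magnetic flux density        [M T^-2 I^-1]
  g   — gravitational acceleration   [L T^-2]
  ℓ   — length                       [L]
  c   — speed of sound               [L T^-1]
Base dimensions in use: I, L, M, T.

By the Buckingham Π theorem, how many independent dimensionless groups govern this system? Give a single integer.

1

Dimensional matrix (I×L×M×T by B×g×ℓ×c):
  I: [-1  0  0  0]
  L: [ 0  1  1  1]
  M: [ 1  0  0  0]
  T: [-2 -2  0 -1]
Row reduction gives pivot columns B,g,ℓ; rank = 3
Π count = n − r = 4 − 3 = 1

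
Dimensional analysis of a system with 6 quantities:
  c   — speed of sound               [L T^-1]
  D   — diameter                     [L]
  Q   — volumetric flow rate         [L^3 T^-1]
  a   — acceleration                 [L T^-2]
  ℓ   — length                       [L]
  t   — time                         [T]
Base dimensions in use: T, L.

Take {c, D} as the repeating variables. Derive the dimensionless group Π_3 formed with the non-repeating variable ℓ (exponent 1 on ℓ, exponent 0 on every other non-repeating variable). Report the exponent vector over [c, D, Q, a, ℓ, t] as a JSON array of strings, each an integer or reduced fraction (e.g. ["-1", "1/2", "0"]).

["0", "-1", "0", "0", "1", "0"]

Exponent matrix [T,L] × [c,D,Q,a,ℓ,t]:
  T: [-1  0 -1 -2  0  1]
  L: [ 1  1  3  1  1  0]
RREF → pivots at {c,D} ⇒ r = 2
Pivot set = {c,D}, free = {Q,a,ℓ,t}
RREF:
  r0: [   1    0    1    2    0   -1]
  r1: [   0    1    2   -1    1    1]
Fix exponent of ℓ at 1, Q at 0, a at 0, t at 0; solve each RREF row for its pivot's exponent:
  r0: exp(c) + (0)·1 = 0 ⇒ exp(c) = 0
  r1: exp(D) + (1)·1 = 0 ⇒ exp(D) = -1
Π_3 = D^-1 · ℓ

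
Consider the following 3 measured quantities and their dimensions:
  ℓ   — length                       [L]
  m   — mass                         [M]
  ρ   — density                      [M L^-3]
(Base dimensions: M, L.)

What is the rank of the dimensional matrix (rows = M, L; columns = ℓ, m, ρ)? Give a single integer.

2

Dimensional matrix (M×L by ℓ×m×ρ):
  M: [ 0  1  1]
  L: [ 1  0 -3]
Echelon form has 2 nonzero rows (pivots: ℓ,m)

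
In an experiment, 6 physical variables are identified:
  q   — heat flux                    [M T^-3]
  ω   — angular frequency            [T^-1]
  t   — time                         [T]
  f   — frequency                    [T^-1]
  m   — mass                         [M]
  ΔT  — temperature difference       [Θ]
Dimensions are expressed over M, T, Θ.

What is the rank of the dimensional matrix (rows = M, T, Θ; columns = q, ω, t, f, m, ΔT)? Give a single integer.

Exponent matrix [M,T,Θ] × [q,ω,t,f,m,ΔT]:
  M: [ 1  0  0  0  1  0]
  T: [-3 -1  1 -1  0  0]
  Θ: [ 0  0  0  0  0  1]
Echelon form has 3 nonzero rows (pivots: q,ω,ΔT)

3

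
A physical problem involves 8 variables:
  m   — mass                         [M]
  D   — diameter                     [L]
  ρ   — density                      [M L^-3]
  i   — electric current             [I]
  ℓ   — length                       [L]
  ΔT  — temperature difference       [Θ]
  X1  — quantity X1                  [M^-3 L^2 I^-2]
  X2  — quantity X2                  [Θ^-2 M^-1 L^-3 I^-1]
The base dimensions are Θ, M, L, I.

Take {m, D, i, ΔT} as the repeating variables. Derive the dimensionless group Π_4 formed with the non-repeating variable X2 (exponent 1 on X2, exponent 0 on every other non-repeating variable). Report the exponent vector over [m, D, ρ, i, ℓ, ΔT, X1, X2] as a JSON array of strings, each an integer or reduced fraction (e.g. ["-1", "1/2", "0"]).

["1", "3", "0", "1", "0", "2", "0", "1"]

Write exponents as rows Θ,M,L,I / cols m,D,ρ,i,ℓ,ΔT,X1,X2:
  Θ: [ 0  0  0  0  0  1  0 -2]
  M: [ 1  0  1  0  0  0 -3 -1]
  L: [ 0  1 -3  0  1  0  2 -3]
  I: [ 0  0  0  1  0  0 -2 -1]
Echelon form has 4 nonzero rows (pivots: m,D,i,ΔT)
Repeat: m,D,i,ΔT; free: ρ,ℓ,X1,X2
RREF:
  r0: [   1    0    1    0    0    0   -3   -1]
  r1: [   0    1   -3    0    1    0    2   -3]
  r2: [   0    0    0    1    0    0   -2   -1]
  r3: [   0    0    0    0    0    1    0   -2]
Fix exponent of X2 at 1, ρ at 0, ℓ at 0, X1 at 0; solve each RREF row for its pivot's exponent:
  r0: exp(m) + (-1)·1 = 0 ⇒ exp(m) = 1
  r1: exp(D) + (-3)·1 = 0 ⇒ exp(D) = 3
  r2: exp(i) + (-1)·1 = 0 ⇒ exp(i) = 1
  r3: exp(ΔT) + (-2)·1 = 0 ⇒ exp(ΔT) = 2
Π_4 = m · D^3 · i · ΔT^2 · X2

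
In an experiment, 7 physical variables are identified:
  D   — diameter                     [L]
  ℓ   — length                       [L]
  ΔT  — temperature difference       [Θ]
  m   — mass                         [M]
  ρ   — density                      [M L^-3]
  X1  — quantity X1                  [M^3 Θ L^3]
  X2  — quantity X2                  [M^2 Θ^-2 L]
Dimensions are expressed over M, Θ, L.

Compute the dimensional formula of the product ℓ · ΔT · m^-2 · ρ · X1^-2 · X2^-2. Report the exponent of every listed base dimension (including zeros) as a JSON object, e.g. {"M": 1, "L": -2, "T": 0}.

{"M": -11, "Θ": 3, "L": -10}

Dimensional matrix (M×Θ×L by D×ℓ×ΔT×m×ρ×X1×X2):
  M: [ 0  0  0  1  1  3  2]
  Θ: [ 0  0  1  0  0  1 -2]
  L: [ 1  1  0  0 -3  3  1]
  [M]: (1)·0+(1)·0+(-2)·1+(1)·1+(-2)·3+(-2)·2 = -11
  [Θ]: (1)·0+(1)·1+(-2)·0+(1)·0+(-2)·1+(-2)·-2 = 3
  [L]: (1)·1+(1)·0+(-2)·0+(1)·-3+(-2)·3+(-2)·1 = -10
⇒ M^-11 Θ^3 L^-10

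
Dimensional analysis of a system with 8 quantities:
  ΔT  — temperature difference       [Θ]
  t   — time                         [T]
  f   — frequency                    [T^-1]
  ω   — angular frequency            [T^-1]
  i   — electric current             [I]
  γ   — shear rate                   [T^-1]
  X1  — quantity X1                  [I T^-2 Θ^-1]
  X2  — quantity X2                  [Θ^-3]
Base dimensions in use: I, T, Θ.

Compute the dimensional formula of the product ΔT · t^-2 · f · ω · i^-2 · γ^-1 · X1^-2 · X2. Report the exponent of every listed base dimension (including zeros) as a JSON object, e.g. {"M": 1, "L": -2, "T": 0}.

Dimensional matrix (I×T×Θ by ΔT×t×f×ω×i×γ×X1×X2):
  I: [ 0  0  0  0  1  0  1  0]
  T: [ 0  1 -1 -1  0 -1 -2  0]
  Θ: [ 1  0  0  0  0  0 -1 -3]
  [I]: (1)·0+(-2)·0+(1)·0+(1)·0+(-2)·1+(-1)·0+(-2)·1+(1)·0 = -4
  [T]: (1)·0+(-2)·1+(1)·-1+(1)·-1+(-2)·0+(-1)·-1+(-2)·-2+(1)·0 = 1
  [Θ]: (1)·1+(-2)·0+(1)·0+(1)·0+(-2)·0+(-1)·0+(-2)·-1+(1)·-3 = 0
⇒ I^-4 T

{"I": -4, "T": 1, "Θ": 0}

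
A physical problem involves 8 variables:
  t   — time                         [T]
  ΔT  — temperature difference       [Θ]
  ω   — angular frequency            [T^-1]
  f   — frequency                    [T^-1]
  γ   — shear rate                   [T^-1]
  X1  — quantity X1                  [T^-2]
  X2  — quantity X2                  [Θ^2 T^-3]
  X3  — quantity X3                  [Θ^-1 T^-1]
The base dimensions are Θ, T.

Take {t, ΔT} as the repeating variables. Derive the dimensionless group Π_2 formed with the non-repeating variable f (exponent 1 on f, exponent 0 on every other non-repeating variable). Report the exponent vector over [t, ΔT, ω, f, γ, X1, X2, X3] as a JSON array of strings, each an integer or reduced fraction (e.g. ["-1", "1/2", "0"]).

["1", "0", "0", "1", "0", "0", "0", "0"]

Write exponents as rows Θ,T / cols t,ΔT,ω,f,γ,X1,X2,X3:
  Θ: [ 0  1  0  0  0  0  2 -1]
  T: [ 1  0 -1 -1 -1 -2 -3 -1]
RREF → pivots at {t,ΔT} ⇒ r = 2
Repeat: t,ΔT; free: ω,f,γ,X1,X2,X3
RREF:
  r0: [   1    0   -1   -1   -1   -2   -3   -1]
  r1: [   0    1    0    0    0    0    2   -1]
Fix exponent of f at 1, ω at 0, γ at 0, X1 at 0, X2 at 0, X3 at 0; solve each RREF row for its pivot's exponent:
  r0: exp(t) + (-1)·1 = 0 ⇒ exp(t) = 1
  r1: exp(ΔT) + (0)·1 = 0 ⇒ exp(ΔT) = 0
Π_2 = t · f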